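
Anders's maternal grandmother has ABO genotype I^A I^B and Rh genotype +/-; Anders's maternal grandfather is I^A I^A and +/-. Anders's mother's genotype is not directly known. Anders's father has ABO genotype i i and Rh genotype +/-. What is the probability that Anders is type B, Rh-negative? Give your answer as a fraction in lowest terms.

1/16

Anders's mother's ABO genotype from I^A I^B × I^A I^A: 1/2 I^A I^A, 1/2 I^A I^B.
Crossing each possibility with the father i i and summing P(type B): 1/2·0 + 1/2·1/2 = 1/4.
Similarly for Rh via the mother's Rh distribution: P(Rh-) = 1/4.
Independent loci: 1/4 × 1/4 = 1/16.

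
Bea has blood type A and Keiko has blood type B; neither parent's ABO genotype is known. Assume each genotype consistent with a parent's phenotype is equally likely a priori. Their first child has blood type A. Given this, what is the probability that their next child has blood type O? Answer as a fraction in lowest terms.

1/12

Possible genotypes: Bea ∈ {I^A I^A, I^A i}; Keiko ∈ {I^B I^B, I^B i}.
Weight each parental genotype pair by prior × P(type-A child):
  I^A I^A × I^B i: posterior weight 2/3; P(next child type O) = 0.
  I^A i × I^B i: posterior weight 1/3; P(next child type O) = 1/4.
Weighted sum = 1/12.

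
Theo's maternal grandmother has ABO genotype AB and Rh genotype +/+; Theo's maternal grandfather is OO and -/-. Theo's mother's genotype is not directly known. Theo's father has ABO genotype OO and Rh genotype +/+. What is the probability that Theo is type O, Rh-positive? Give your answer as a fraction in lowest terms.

Theo's mother's ABO genotype from AB × OO: 1/2 AO, 1/2 BO.
Crossing each possibility with the father OO and summing P(type O): 1/2·1/2 + 1/2·1/2 = 1/2.
Similarly for Rh via the mother's Rh distribution: P(Rh+) = 1.
Independent loci: 1/2 × 1 = 1/2.

1/2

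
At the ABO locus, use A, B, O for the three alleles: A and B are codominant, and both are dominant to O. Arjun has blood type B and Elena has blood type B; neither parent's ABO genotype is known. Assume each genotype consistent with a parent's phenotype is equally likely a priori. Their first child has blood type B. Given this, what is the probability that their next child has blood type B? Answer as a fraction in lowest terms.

19/20

Possible genotypes: Arjun ∈ {BB, BO}; Elena ∈ {BB, BO}.
Weight each parental genotype pair by prior × P(type-B child):
  BB × BB: posterior weight 4/15; P(next child type B) = 1.
  BB × BO: posterior weight 4/15; P(next child type B) = 1.
  BO × BB: posterior weight 4/15; P(next child type B) = 1.
  BO × BO: posterior weight 1/5; P(next child type B) = 3/4.
Weighted sum = 19/20.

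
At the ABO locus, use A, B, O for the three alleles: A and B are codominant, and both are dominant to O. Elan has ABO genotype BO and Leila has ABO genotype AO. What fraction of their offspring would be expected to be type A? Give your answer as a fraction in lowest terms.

1/4

ABO cross BO × AO → offspring phenotypes: 1/4 O, 1/4 A, 1/4 B, 1/4 AB.
So P(type A) = 1/4.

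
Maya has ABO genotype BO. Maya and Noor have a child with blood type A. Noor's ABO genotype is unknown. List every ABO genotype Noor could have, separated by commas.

For each candidate genotype of Noor, check whether crossing it with BO can produce every observed child phenotype.
  AA → possible child types {A, AB} ✓
  AB → possible child types {A, B, AB} ✓
  AO → possible child types {O, A, B, AB} ✓
  BB → possible child types {B} ✗
  BO → possible child types {O, B} ✗
  OO → possible child types {O, B} ✗

AA, AB, AO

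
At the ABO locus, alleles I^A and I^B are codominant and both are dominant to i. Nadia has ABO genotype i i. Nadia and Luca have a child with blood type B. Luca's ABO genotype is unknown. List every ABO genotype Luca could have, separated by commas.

I^A I^B, I^B I^B, I^B i

For each candidate genotype of Luca, check whether crossing it with i i can produce every observed child phenotype.
  I^A I^A → possible child types {A} ✗
  I^A I^B → possible child types {A, B} ✓
  I^A i → possible child types {O, A} ✗
  I^B I^B → possible child types {B} ✓
  I^B i → possible child types {O, B} ✓
  i i → possible child types {O} ✗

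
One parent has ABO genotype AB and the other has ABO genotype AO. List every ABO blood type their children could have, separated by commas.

A, B, AB

Gametes from AB × AO give offspring ABO genotypes AA, AB, AO, BO, i.e. phenotypes A, B, AB.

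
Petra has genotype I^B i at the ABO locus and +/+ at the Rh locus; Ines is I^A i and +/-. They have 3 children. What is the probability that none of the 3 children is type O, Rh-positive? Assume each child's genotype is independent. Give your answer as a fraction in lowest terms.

ABO cross I^B i × I^A i → 1/4 O, 1/4 A, 1/4 B, 1/4 AB.
Rh cross +/+ × +/- → 1 Rh+; so P(type O, Rh-positive) = 1/4 × 1 = 1/4 per child.
P(not type O, Rh-positive) = 3/4 for one child; (3/4)^3 = 27/64.

27/64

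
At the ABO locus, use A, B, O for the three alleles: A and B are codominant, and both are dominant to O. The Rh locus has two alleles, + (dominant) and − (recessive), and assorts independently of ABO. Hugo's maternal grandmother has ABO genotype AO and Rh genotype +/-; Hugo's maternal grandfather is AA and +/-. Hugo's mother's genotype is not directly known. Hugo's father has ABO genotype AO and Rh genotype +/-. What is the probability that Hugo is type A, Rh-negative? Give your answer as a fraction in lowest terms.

Hugo's mother's ABO genotype from AO × AA: 1/2 AA, 1/2 AO.
Crossing each possibility with the father AO and summing P(type A): 1/2·1 + 1/2·3/4 = 7/8.
Similarly for Rh via the mother's Rh distribution: P(Rh-) = 1/4.
Independent loci: 7/8 × 1/4 = 7/32.

7/32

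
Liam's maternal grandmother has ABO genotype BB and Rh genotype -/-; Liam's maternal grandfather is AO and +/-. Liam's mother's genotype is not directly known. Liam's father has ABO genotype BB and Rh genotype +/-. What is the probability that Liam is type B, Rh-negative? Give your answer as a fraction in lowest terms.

9/32

Liam's mother's ABO genotype from BB × AO: 1/2 AB, 1/2 BO.
Crossing each possibility with the father BB and summing P(type B): 1/2·1/2 + 1/2·1 = 3/4.
Similarly for Rh via the mother's Rh distribution: P(Rh-) = 3/8.
Independent loci: 3/4 × 3/8 = 9/32.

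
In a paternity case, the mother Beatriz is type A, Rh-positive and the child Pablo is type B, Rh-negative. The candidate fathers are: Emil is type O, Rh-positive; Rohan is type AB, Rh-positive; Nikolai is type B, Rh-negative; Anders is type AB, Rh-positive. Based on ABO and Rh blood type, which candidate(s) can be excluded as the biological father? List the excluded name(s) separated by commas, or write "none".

Emil

A candidate is excluded only if no genotype consistent with his phenotype could produce a type B, Rh-negative child with a type A, Rh-positive mother.
Emil (type O, Rh+): no genotype consistent with that phenotype can produce a type-B Rh- child with a type-A mother.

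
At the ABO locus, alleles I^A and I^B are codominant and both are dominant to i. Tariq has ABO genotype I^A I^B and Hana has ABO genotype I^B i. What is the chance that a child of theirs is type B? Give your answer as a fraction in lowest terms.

ABO cross I^A I^B × I^B i → offspring phenotypes: 1/4 A, 1/2 B, 1/4 AB.
So P(type B) = 1/2.

1/2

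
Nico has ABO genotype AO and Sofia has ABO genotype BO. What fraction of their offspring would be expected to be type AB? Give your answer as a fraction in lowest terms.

ABO cross AO × BO → offspring phenotypes: 1/4 O, 1/4 A, 1/4 B, 1/4 AB.
So P(type AB) = 1/4.

1/4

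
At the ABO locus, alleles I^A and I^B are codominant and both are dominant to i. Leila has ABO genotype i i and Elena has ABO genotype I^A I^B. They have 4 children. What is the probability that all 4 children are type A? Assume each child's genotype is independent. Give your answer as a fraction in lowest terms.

1/16

ABO cross i i × I^A I^B → 1/2 A, 1/2 B.
So P(type A) = 1/2 per child.
All 4 independent: (1/2)^4 = 1/16.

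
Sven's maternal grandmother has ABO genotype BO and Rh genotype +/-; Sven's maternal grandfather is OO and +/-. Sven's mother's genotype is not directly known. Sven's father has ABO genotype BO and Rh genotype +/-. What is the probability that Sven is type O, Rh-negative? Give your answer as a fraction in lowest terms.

Sven's mother's ABO genotype from BO × OO: 1/2 BO, 1/2 OO.
Crossing each possibility with the father BO and summing P(type O): 1/2·1/4 + 1/2·1/2 = 3/8.
Similarly for Rh via the mother's Rh distribution: P(Rh-) = 1/4.
Independent loci: 3/8 × 1/4 = 3/32.

3/32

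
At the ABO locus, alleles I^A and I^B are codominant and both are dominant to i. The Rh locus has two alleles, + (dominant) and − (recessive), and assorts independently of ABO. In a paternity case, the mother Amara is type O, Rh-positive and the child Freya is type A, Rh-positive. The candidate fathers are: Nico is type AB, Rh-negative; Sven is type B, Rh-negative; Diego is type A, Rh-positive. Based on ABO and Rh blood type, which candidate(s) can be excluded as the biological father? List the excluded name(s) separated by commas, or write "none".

A candidate is excluded only if no genotype consistent with his phenotype could produce a type A, Rh-positive child with a type O, Rh-positive mother.
Sven (type B, Rh-): no genotype consistent with that phenotype can produce a type-A Rh+ child with a type-O mother.

Sven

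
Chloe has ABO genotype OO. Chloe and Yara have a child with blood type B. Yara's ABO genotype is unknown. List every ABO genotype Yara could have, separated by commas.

For each candidate genotype of Yara, check whether crossing it with OO can produce every observed child phenotype.
  AA → possible child types {A} ✗
  AB → possible child types {A, B} ✓
  AO → possible child types {O, A} ✗
  BB → possible child types {B} ✓
  BO → possible child types {O, B} ✓
  OO → possible child types {O} ✗

AB, BB, BO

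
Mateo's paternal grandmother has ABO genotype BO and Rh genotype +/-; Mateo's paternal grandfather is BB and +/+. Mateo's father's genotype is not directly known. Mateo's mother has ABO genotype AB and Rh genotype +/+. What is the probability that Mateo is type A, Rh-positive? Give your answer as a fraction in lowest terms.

Mateo's father's ABO genotype from BO × BB: 1/2 BB, 1/2 BO.
Crossing each possibility with the mother AB and summing P(type A): 1/2·0 + 1/2·1/4 = 1/8.
Similarly for Rh via the father's Rh distribution: P(Rh+) = 1.
Independent loci: 1/8 × 1 = 1/8.

1/8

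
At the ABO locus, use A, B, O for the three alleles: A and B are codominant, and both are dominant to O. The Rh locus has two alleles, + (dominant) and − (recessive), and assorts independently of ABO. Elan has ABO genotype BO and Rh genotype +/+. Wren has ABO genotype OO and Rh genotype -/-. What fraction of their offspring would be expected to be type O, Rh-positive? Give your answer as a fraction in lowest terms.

ABO cross BO × OO → offspring phenotypes: 1/2 O, 1/2 B.
Rh cross +/+ × -/- → 1 Rh+.
Independent loci: P(type O, Rh-positive) = 1/2 × 1 = 1/2.

1/2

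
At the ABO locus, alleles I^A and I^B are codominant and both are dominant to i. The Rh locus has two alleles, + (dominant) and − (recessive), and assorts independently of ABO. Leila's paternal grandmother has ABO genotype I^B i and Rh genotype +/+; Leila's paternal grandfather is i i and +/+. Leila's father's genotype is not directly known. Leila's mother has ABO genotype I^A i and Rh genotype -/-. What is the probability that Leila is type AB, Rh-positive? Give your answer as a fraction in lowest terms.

1/8

Leila's father's ABO genotype from I^B i × i i: 1/2 I^B i, 1/2 i i.
Crossing each possibility with the mother I^A i and summing P(type AB): 1/2·1/4 + 1/2·0 = 1/8.
Similarly for Rh via the father's Rh distribution: P(Rh+) = 1.
Independent loci: 1/8 × 1 = 1/8.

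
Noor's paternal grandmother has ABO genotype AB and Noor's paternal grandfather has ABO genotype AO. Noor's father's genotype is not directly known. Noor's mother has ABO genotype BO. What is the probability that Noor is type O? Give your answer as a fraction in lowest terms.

1/8

Noor's father's ABO genotype from AB × AO: 1/4 AA, 1/4 AB, 1/4 AO, 1/4 BO.
Crossing each possibility with the mother BO and summing P(type O): 1/4·0 + 1/4·0 + 1/4·1/4 + 1/4·1/4 = 1/8.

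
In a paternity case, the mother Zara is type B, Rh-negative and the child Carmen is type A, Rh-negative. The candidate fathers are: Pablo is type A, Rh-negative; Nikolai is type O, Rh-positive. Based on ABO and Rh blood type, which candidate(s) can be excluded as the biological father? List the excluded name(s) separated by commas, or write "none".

Nikolai

A candidate is excluded only if no genotype consistent with his phenotype could produce a type A, Rh-negative child with a type B, Rh-negative mother.
Nikolai (type O, Rh+): no genotype consistent with that phenotype can produce a type-A Rh- child with a type-B mother.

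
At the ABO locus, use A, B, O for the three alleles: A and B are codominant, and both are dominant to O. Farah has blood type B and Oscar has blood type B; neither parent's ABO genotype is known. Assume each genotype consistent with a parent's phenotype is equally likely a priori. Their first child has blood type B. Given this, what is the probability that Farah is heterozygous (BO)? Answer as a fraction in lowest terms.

7/15

Possible genotypes: Farah ∈ {BB, BO}; Oscar ∈ {BB, BO}.
Weight each parental genotype pair by prior × P(type-B child):
  BB × BB: posterior weight 4/15.
  BB × BO: posterior weight 4/15.
  BO × BB: posterior weight 4/15.
  BO × BO: posterior weight 1/5.
Sum the posterior weight over pairs where Farah is BO: 7/15.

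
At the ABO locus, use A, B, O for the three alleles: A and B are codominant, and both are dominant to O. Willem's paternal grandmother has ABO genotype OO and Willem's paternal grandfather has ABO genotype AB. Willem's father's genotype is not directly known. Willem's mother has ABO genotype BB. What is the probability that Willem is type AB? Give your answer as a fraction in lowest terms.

Willem's father's ABO genotype from OO × AB: 1/2 AO, 1/2 BO.
Crossing each possibility with the mother BB and summing P(type AB): 1/2·1/2 + 1/2·0 = 1/4.

1/4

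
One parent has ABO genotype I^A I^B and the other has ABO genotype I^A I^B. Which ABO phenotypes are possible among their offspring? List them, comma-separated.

A, B, AB

Gametes from I^A I^B × I^A I^B give offspring ABO genotypes I^A I^A, I^A I^B, I^B I^B, i.e. phenotypes A, B, AB.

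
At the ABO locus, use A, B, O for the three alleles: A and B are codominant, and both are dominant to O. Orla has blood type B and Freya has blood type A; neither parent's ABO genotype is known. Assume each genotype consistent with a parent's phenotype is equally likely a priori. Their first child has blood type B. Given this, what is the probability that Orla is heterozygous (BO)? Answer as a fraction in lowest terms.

Possible genotypes: Orla ∈ {BB, BO}; Freya ∈ {AA, AO}.
Weight each parental genotype pair by prior × P(type-B child):
  BB × AO: posterior weight 2/3.
  BO × AO: posterior weight 1/3.
Sum the posterior weight over pairs where Orla is BO: 1/3.

1/3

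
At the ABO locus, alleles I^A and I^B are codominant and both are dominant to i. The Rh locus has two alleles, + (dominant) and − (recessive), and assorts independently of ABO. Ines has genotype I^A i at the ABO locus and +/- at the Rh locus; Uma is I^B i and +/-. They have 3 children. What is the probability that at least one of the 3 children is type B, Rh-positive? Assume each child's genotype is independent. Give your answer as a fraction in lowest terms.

1899/4096

ABO cross I^A i × I^B i → 1/4 O, 1/4 A, 1/4 B, 1/4 AB.
Rh cross +/- × +/- → 3/4 Rh+, 1/4 Rh-; so P(type B, Rh-positive) = 1/4 × 3/4 = 3/16 per child.
P(none) = (13/16)^3 = 2197/4096; P(at least one) = 1 − 2197/4096 = 1899/4096.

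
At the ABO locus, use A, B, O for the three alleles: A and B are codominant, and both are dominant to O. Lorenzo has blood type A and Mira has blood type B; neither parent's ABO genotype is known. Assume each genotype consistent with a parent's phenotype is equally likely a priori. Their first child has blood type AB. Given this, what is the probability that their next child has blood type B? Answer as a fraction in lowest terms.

Possible genotypes: Lorenzo ∈ {AA, AO}; Mira ∈ {BB, BO}.
Weight each parental genotype pair by prior × P(type-AB child):
  AA × BB: posterior weight 4/9; P(next child type B) = 0.
  AA × BO: posterior weight 2/9; P(next child type B) = 0.
  AO × BB: posterior weight 2/9; P(next child type B) = 1/2.
  AO × BO: posterior weight 1/9; P(next child type B) = 1/4.
Weighted sum = 5/36.

5/36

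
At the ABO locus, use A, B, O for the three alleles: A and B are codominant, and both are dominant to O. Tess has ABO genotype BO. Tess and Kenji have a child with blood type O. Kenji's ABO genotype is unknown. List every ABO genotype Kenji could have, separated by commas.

AO, BO, OO

For each candidate genotype of Kenji, check whether crossing it with BO can produce every observed child phenotype.
  AA → possible child types {A, AB} ✗
  AB → possible child types {A, B, AB} ✗
  AO → possible child types {O, A, B, AB} ✓
  BB → possible child types {B} ✗
  BO → possible child types {O, B} ✓
  OO → possible child types {O, B} ✓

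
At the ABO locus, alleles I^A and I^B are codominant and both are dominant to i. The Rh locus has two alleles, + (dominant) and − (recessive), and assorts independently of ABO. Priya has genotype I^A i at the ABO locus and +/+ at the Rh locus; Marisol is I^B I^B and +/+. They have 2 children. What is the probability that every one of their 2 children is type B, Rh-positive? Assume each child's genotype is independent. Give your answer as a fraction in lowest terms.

ABO cross I^A i × I^B I^B → 1/2 B, 1/2 AB.
Rh cross +/+ × +/+ → 1 Rh+; so P(type B, Rh-positive) = 1/2 × 1 = 1/2 per child.
All 2 independent: (1/2)^2 = 1/4.

1/4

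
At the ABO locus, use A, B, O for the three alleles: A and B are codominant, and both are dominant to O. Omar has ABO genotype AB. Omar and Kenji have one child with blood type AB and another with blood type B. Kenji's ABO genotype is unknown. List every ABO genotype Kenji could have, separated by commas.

For each candidate genotype of Kenji, check whether crossing it with AB can produce every observed child phenotype.
  AA → possible child types {A, AB} ✗
  AB → possible child types {A, B, AB} ✓
  AO → possible child types {A, B, AB} ✓
  BB → possible child types {B, AB} ✓
  BO → possible child types {A, B, AB} ✓
  OO → possible child types {A, B} ✗

AB, AO, BB, BO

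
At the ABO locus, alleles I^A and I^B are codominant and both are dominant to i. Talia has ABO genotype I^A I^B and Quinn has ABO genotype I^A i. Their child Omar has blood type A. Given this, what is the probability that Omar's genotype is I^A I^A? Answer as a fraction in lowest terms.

Cross I^A I^B × I^A i → 1/4 I^A I^A, 1/4 I^A I^B, 1/4 I^A i, 1/4 I^B i.
Type-A genotypes among offspring: I^A I^A (1/4), I^A i (1/4); total 1/2.
P(I^A I^A | type A) = (1/4) / (1/2) = 1/2.

1/2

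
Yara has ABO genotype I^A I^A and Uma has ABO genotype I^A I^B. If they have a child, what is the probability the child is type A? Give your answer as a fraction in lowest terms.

1/2

ABO cross I^A I^A × I^A I^B → offspring phenotypes: 1/2 A, 1/2 AB.
So P(type A) = 1/2.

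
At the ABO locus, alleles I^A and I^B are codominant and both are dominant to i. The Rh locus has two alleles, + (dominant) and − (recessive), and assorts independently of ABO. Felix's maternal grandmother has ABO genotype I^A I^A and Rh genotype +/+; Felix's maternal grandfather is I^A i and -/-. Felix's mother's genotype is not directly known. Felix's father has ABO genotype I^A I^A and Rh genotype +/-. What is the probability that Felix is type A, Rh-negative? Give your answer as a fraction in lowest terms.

1/4

Felix's mother's ABO genotype from I^A I^A × I^A i: 1/2 I^A I^A, 1/2 I^A i.
Crossing each possibility with the father I^A I^A and summing P(type A): 1/2·1 + 1/2·1 = 1.
Similarly for Rh via the mother's Rh distribution: P(Rh-) = 1/4.
Independent loci: 1 × 1/4 = 1/4.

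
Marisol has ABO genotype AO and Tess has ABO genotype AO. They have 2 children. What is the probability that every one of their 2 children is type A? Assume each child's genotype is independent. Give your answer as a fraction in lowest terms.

ABO cross AO × AO → 1/4 O, 3/4 A.
So P(type A) = 3/4 per child.
All 2 independent: (3/4)^2 = 9/16.

9/16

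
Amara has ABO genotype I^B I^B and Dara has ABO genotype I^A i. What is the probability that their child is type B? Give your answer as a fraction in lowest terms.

1/2

ABO cross I^B I^B × I^A i → offspring phenotypes: 1/2 B, 1/2 AB.
So P(type B) = 1/2.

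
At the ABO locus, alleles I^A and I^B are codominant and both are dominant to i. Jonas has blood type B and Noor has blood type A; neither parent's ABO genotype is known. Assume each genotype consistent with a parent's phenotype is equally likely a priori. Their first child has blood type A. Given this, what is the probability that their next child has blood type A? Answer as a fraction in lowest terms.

Possible genotypes: Jonas ∈ {I^B I^B, I^B i}; Noor ∈ {I^A I^A, I^A i}.
Weight each parental genotype pair by prior × P(type-A child):
  I^B i × I^A I^A: posterior weight 2/3; P(next child type A) = 1/2.
  I^B i × I^A i: posterior weight 1/3; P(next child type A) = 1/4.
Weighted sum = 5/12.

5/12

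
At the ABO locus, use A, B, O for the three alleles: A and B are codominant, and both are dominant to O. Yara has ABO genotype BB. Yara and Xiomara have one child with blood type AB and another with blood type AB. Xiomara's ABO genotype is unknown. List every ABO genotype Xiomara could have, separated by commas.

AA, AB, AO

For each candidate genotype of Xiomara, check whether crossing it with BB can produce every observed child phenotype.
  AA → possible child types {AB} ✓
  AB → possible child types {B, AB} ✓
  AO → possible child types {B, AB} ✓
  BB → possible child types {B} ✗
  BO → possible child types {B} ✗
  OO → possible child types {B} ✗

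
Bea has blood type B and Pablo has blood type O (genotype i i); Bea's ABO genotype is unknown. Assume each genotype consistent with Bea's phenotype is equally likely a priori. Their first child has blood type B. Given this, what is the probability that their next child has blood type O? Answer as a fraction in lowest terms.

Possible genotypes: Bea ∈ {I^B I^B, I^B i}; Pablo ∈ {i i}.
Weight each parental genotype pair by prior × P(type-B child):
  I^B I^B × i i: posterior weight 2/3; P(next child type O) = 0.
  I^B i × i i: posterior weight 1/3; P(next child type O) = 1/2.
Weighted sum = 1/6.

1/6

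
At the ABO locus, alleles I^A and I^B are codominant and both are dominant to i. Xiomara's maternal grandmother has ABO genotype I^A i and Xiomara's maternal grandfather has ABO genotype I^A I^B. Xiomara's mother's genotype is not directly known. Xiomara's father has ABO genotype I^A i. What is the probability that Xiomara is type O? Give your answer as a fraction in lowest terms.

1/8

Xiomara's mother's ABO genotype from I^A i × I^A I^B: 1/4 I^A I^A, 1/4 I^A I^B, 1/4 I^A i, 1/4 I^B i.
Crossing each possibility with the father I^A i and summing P(type O): 1/4·0 + 1/4·0 + 1/4·1/4 + 1/4·1/4 = 1/8.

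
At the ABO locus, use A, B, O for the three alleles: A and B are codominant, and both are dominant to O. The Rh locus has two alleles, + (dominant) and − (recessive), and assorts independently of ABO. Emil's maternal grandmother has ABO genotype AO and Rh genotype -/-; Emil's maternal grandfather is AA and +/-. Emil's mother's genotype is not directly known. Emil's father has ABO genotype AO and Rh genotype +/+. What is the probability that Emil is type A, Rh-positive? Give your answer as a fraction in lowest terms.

Emil's mother's ABO genotype from AO × AA: 1/2 AA, 1/2 AO.
Crossing each possibility with the father AO and summing P(type A): 1/2·1 + 1/2·3/4 = 7/8.
Similarly for Rh via the mother's Rh distribution: P(Rh+) = 1.
Independent loci: 7/8 × 1 = 7/8.

7/8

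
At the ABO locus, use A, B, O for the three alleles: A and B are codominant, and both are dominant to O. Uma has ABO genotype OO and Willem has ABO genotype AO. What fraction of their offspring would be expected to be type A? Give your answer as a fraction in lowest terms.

1/2

ABO cross OO × AO → offspring phenotypes: 1/2 O, 1/2 A.
So P(type A) = 1/2.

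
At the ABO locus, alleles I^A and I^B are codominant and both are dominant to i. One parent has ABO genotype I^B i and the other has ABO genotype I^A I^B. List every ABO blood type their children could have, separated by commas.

A, B, AB

Gametes from I^B i × I^A I^B give offspring ABO genotypes I^A I^B, I^A i, I^B I^B, I^B i, i.e. phenotypes A, B, AB.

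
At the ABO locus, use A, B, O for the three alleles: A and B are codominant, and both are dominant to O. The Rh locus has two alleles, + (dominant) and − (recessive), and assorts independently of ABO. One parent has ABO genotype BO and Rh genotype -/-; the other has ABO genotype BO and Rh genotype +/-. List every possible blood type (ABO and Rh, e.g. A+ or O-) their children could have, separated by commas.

O+, O-, B+, B-

Gametes from BO × BO give offspring ABO genotypes BB, BO, OO, i.e. phenotypes O, B.
Rh cross -/- × +/- → phenotypes Rh+, Rh-.
Combining independently: O+, O-, B+, B-.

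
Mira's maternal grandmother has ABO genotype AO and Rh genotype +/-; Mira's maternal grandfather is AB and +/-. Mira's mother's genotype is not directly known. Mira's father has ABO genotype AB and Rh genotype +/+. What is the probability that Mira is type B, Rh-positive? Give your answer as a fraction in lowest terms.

1/4

Mira's mother's ABO genotype from AO × AB: 1/4 AA, 1/4 AB, 1/4 AO, 1/4 BO.
Crossing each possibility with the father AB and summing P(type B): 1/4·0 + 1/4·1/4 + 1/4·1/4 + 1/4·1/2 = 1/4.
Similarly for Rh via the mother's Rh distribution: P(Rh+) = 1.
Independent loci: 1/4 × 1 = 1/4.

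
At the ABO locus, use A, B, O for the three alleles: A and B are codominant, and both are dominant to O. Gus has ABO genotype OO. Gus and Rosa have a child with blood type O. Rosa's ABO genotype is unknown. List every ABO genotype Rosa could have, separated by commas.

AO, BO, OO

For each candidate genotype of Rosa, check whether crossing it with OO can produce every observed child phenotype.
  AA → possible child types {A} ✗
  AB → possible child types {A, B} ✗
  AO → possible child types {O, A} ✓
  BB → possible child types {B} ✗
  BO → possible child types {O, B} ✓
  OO → possible child types {O} ✓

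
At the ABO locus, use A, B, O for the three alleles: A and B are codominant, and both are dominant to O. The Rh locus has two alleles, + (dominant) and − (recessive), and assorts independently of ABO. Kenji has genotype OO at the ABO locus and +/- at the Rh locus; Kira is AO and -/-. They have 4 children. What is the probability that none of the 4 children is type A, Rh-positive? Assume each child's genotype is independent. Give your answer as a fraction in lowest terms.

81/256

ABO cross OO × AO → 1/2 O, 1/2 A.
Rh cross +/- × -/- → 1/2 Rh+, 1/2 Rh-; so P(type A, Rh-positive) = 1/2 × 1/2 = 1/4 per child.
P(not type A, Rh-positive) = 3/4 for one child; (3/4)^4 = 81/256.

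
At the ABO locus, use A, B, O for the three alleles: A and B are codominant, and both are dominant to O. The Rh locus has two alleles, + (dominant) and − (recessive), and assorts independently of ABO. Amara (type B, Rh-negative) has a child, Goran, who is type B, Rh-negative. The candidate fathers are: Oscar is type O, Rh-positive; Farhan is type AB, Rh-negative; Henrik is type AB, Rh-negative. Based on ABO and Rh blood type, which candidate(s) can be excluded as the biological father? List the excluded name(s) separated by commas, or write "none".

none

A candidate is excluded only if no genotype consistent with his phenotype could produce a type B, Rh-negative child with a type B, Rh-negative mother.
Every candidate has at least one consistent genotype combination, so none can be excluded.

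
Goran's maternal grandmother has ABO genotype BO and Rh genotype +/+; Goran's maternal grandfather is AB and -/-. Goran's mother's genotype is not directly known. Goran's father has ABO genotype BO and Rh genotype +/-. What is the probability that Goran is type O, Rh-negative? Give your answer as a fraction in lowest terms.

Goran's mother's ABO genotype from BO × AB: 1/4 AB, 1/4 AO, 1/4 BB, 1/4 BO.
Crossing each possibility with the father BO and summing P(type O): 1/4·0 + 1/4·1/4 + 1/4·0 + 1/4·1/4 = 1/8.
Similarly for Rh via the mother's Rh distribution: P(Rh-) = 1/4.
Independent loci: 1/8 × 1/4 = 1/32.

1/32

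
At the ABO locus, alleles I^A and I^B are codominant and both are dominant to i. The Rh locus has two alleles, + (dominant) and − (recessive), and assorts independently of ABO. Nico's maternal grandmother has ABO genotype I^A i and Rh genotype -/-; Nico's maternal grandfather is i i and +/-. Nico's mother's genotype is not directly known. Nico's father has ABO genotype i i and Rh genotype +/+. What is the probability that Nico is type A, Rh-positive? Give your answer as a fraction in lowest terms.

1/4

Nico's mother's ABO genotype from I^A i × i i: 1/2 I^A i, 1/2 i i.
Crossing each possibility with the father i i and summing P(type A): 1/2·1/2 + 1/2·0 = 1/4.
Similarly for Rh via the mother's Rh distribution: P(Rh+) = 1.
Independent loci: 1/4 × 1 = 1/4.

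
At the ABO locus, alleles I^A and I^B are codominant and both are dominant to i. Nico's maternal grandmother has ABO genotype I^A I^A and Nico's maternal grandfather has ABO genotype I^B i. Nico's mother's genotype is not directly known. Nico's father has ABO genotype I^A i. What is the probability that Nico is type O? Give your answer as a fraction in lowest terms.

1/8

Nico's mother's ABO genotype from I^A I^A × I^B i: 1/2 I^A I^B, 1/2 I^A i.
Crossing each possibility with the father I^A i and summing P(type O): 1/2·0 + 1/2·1/4 = 1/8.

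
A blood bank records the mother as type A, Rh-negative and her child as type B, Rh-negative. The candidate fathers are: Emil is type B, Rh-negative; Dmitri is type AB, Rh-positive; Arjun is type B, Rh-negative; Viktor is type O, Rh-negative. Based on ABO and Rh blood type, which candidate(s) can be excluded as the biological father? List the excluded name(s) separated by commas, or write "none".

Viktor

A candidate is excluded only if no genotype consistent with his phenotype could produce a type B, Rh-negative child with a type A, Rh-negative mother.
Viktor (type O, Rh-): no genotype consistent with that phenotype can produce a type-B Rh- child with a type-A mother.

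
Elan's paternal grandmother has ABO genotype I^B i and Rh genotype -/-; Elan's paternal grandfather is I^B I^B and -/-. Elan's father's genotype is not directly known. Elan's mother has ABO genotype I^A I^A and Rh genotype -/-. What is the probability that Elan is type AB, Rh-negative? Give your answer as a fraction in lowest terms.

Elan's father's ABO genotype from I^B i × I^B I^B: 1/2 I^B I^B, 1/2 I^B i.
Crossing each possibility with the mother I^A I^A and summing P(type AB): 1/2·1 + 1/2·1/2 = 3/4.
Similarly for Rh via the father's Rh distribution: P(Rh-) = 1.
Independent loci: 3/4 × 1 = 3/4.

3/4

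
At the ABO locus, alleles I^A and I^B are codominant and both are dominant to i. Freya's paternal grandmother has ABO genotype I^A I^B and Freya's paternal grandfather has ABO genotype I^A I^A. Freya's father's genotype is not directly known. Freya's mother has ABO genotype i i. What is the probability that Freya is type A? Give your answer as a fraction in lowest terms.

3/4

Freya's father's ABO genotype from I^A I^B × I^A I^A: 1/2 I^A I^A, 1/2 I^A I^B.
Crossing each possibility with the mother i i and summing P(type A): 1/2·1 + 1/2·1/2 = 3/4.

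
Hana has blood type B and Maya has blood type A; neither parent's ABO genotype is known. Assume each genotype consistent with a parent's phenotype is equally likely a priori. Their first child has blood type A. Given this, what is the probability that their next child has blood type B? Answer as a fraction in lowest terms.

1/12

Possible genotypes: Hana ∈ {BB, BO}; Maya ∈ {AA, AO}.
Weight each parental genotype pair by prior × P(type-A child):
  BO × AA: posterior weight 2/3; P(next child type B) = 0.
  BO × AO: posterior weight 1/3; P(next child type B) = 1/4.
Weighted sum = 1/12.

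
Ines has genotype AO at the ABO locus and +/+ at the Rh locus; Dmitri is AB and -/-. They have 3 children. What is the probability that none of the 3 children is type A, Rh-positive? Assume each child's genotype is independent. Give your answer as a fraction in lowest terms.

1/8

ABO cross AO × AB → 1/2 A, 1/4 B, 1/4 AB.
Rh cross +/+ × -/- → 1 Rh+; so P(type A, Rh-positive) = 1/2 × 1 = 1/2 per child.
P(not type A, Rh-positive) = 1/2 for one child; (1/2)^3 = 1/8.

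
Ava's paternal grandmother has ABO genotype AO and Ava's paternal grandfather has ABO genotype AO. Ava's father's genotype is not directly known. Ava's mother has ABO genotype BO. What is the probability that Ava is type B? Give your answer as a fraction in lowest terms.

Ava's father's ABO genotype from AO × AO: 1/4 AA, 1/2 AO, 1/4 OO.
Crossing each possibility with the mother BO and summing P(type B): 1/4·0 + 1/2·1/4 + 1/4·1/2 = 1/4.

1/4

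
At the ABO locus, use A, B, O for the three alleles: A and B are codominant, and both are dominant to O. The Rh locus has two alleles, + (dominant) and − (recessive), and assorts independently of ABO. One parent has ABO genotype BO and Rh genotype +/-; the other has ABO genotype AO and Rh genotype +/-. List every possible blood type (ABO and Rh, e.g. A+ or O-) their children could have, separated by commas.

O+, O-, A+, A-, B+, B-, AB+, AB-

Gametes from BO × AO give offspring ABO genotypes AB, AO, BO, OO, i.e. phenotypes O, A, B, AB.
Rh cross +/- × +/- → phenotypes Rh+, Rh-.
Combining independently: O+, O-, A+, A-, B+, B-, AB+, AB-.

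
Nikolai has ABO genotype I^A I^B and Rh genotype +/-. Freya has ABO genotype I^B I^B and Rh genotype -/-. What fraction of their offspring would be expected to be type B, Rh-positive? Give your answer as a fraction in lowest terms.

1/4

ABO cross I^A I^B × I^B I^B → offspring phenotypes: 1/2 B, 1/2 AB.
Rh cross +/- × -/- → 1/2 Rh+, 1/2 Rh-.
Independent loci: P(type B, Rh-positive) = 1/2 × 1/2 = 1/4.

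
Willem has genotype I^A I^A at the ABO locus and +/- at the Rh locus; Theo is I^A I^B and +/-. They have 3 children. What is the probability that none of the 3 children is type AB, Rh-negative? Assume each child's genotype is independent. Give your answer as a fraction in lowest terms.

343/512

ABO cross I^A I^A × I^A I^B → 1/2 A, 1/2 AB.
Rh cross +/- × +/- → 3/4 Rh+, 1/4 Rh-; so P(type AB, Rh-negative) = 1/2 × 1/4 = 1/8 per child.
P(not type AB, Rh-negative) = 7/8 for one child; (7/8)^3 = 343/512.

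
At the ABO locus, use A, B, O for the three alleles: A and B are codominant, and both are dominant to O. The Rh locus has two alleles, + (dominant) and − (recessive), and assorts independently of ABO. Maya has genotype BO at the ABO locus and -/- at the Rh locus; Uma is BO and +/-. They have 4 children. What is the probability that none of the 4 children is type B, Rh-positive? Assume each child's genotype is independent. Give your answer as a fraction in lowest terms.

625/4096

ABO cross BO × BO → 1/4 O, 3/4 B.
Rh cross -/- × +/- → 1/2 Rh+, 1/2 Rh-; so P(type B, Rh-positive) = 3/4 × 1/2 = 3/8 per child.
P(not type B, Rh-positive) = 5/8 for one child; (5/8)^4 = 625/4096.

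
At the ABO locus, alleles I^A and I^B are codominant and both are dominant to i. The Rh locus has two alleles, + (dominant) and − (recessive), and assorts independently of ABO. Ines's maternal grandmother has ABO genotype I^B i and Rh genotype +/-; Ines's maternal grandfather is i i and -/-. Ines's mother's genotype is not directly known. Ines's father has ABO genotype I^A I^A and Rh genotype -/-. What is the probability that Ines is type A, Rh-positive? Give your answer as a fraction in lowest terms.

Ines's mother's ABO genotype from I^B i × i i: 1/2 I^B i, 1/2 i i.
Crossing each possibility with the father I^A I^A and summing P(type A): 1/2·1/2 + 1/2·1 = 3/4.
Similarly for Rh via the mother's Rh distribution: P(Rh+) = 1/4.
Independent loci: 3/4 × 1/4 = 3/16.

3/16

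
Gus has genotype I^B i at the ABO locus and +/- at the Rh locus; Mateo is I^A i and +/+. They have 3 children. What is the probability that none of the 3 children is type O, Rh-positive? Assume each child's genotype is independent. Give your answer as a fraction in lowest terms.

27/64

ABO cross I^B i × I^A i → 1/4 O, 1/4 A, 1/4 B, 1/4 AB.
Rh cross +/- × +/+ → 1 Rh+; so P(type O, Rh-positive) = 1/4 × 1 = 1/4 per child.
P(not type O, Rh-positive) = 3/4 for one child; (3/4)^3 = 27/64.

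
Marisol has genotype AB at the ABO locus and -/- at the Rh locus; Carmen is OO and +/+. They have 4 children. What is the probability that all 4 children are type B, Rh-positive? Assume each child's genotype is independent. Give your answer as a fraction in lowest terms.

1/16

ABO cross AB × OO → 1/2 A, 1/2 B.
Rh cross -/- × +/+ → 1 Rh+; so P(type B, Rh-positive) = 1/2 × 1 = 1/2 per child.
All 4 independent: (1/2)^4 = 1/16.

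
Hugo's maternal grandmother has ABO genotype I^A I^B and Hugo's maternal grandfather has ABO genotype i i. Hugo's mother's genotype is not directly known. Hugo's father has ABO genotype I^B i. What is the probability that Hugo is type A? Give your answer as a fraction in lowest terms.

Hugo's mother's ABO genotype from I^A I^B × i i: 1/2 I^A i, 1/2 I^B i.
Crossing each possibility with the father I^B i and summing P(type A): 1/2·1/4 + 1/2·0 = 1/8.

1/8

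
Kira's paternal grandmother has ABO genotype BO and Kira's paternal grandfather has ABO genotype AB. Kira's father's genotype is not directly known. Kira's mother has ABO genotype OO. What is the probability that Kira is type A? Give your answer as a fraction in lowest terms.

Kira's father's ABO genotype from BO × AB: 1/4 AB, 1/4 AO, 1/4 BB, 1/4 BO.
Crossing each possibility with the mother OO and summing P(type A): 1/4·1/2 + 1/4·1/2 + 1/4·0 + 1/4·0 = 1/4.

1/4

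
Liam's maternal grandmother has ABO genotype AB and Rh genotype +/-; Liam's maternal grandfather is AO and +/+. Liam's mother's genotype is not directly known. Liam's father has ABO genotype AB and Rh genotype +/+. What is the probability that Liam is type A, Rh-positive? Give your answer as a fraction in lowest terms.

3/8

Liam's mother's ABO genotype from AB × AO: 1/4 AA, 1/4 AB, 1/4 AO, 1/4 BO.
Crossing each possibility with the father AB and summing P(type A): 1/4·1/2 + 1/4·1/4 + 1/4·1/2 + 1/4·1/4 = 3/8.
Similarly for Rh via the mother's Rh distribution: P(Rh+) = 1.
Independent loci: 3/8 × 1 = 3/8.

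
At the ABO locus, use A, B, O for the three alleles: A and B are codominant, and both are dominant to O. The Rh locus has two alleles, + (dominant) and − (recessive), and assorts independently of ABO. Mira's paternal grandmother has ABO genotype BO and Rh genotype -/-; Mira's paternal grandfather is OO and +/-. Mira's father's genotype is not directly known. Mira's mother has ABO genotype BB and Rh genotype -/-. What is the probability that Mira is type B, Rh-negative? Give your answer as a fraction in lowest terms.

3/4

Mira's father's ABO genotype from BO × OO: 1/2 BO, 1/2 OO.
Crossing each possibility with the mother BB and summing P(type B): 1/2·1 + 1/2·1 = 1.
Similarly for Rh via the father's Rh distribution: P(Rh-) = 3/4.
Independent loci: 1 × 3/4 = 3/4.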